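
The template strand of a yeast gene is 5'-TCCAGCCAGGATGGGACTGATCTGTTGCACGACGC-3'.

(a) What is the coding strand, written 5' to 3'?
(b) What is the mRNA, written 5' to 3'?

(a) 5'-GCGTCGTGCAACAGATCAGTCCCATCCTGGCTGGA-3'
(b) 5'-GCGUCGUGCAACAGAUCAGUCCCAUCCUGGCUGGA-3'

(a) The coding strand is the reverse complement of the template: complement AGGTCGGTCCTACCCTGACTAGACAACGTGCTGCG, then reverse.
(b) mRNA has the coding-strand sequence with T→U.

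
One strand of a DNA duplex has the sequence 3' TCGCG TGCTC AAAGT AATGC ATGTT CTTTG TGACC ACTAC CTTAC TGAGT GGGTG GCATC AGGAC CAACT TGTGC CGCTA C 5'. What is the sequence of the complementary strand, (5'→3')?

5'-AGCGCACGAGTTTCATTACGTACAAGAAACACTGGTGATGGAATGACTCACCCACCGTAGTCCTGGTTGAACACGGCGATG-3'

The strand is given 3'→5', so its complement runs 5'→3' in the same left-to-right order: pair each base A↔T, G↔C.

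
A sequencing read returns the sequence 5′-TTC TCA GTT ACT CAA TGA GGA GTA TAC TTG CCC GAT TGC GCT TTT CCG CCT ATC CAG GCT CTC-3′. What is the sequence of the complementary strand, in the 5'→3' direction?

5'-GAGAGCCTGGATAGGCGGAAAAGCGCAATCGGGCAAGTATACTCCTCATTGAGTAACTGAGAA-3'

The complement of TTCTCAGTTACTCAATGAGGAGTATACTTGCCCGATTGCGCTTTTCCGCCTATCCAGGCTCTC is AAGAGTCAATGAGTTACTCCTCATATGAACGGGCTAACGCGAAAAGGCGGATAGGTCCGAGAG (A↔T, G↔C). DNA strands are antiparallel, so the complementary strand runs 3'→5'; reversing gives the 5'→3' form.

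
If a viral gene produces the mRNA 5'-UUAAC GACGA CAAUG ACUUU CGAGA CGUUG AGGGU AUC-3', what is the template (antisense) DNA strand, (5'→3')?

5'-GATACCCTCAACGTCTCGAAAGTCATTGTCGTCGTTAA-3'

Replace U with T to get the coding DNA strand: TTAACGACGACAATGACTTTCGAGACGTTGAGGGTATC. The template strand is its reverse complement (complement AATTGCTGCTGTTACTGAAAGCTCTGCAACTCCCATAG, then reverse).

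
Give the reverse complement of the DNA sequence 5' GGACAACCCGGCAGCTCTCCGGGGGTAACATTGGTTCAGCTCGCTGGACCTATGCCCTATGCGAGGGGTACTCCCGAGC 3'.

Reading the sequence 3'→5' and pairing each base (A↔T, G↔C) gives the reverse complement directly.

5'-GCTCGGGAGTACCCCTCGCATAGGGCATAGGTCCAGCGAGCTGAACCAATGTTACCCCCGGAGAGCTGCCGGGTTGTCC-3'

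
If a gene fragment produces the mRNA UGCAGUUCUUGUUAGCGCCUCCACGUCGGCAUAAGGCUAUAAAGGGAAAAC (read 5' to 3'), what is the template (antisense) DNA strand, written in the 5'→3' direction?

5'-GTTTTCCCTTTATAGCCTTATGCCGACGTGGAGGCGCTAACAAGAACTGCA-3'

Replace U with T to get the coding DNA strand: TGCAGTTCTTGTTAGCGCCTCCACGTCGGCATAAGGCTATAAAGGGAAAAC. The template strand is its reverse complement (complement ACGTCAAGAACAATCGCGGAGGTGCAGCCGTATTCCGATATTTCCCTTTTG, then reverse).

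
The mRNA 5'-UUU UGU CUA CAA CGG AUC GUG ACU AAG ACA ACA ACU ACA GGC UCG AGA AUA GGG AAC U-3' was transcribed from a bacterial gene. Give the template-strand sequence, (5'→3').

Replace U with T to get the coding DNA strand: TTTTGTCTACAACGGATCGTGACTAAGACAACAACTACAGGCTCGAGAATAGGGAACT. The template strand is its reverse complement (complement AAAACAGATGTTGCCTAGCACTGATTCTGTTGTTGATGTCCGAGCTCTTATCCCTTGA, then reverse).

5'-AGTTCCCTATTCTCGAGCCTGTAGTTGTTGTCTTAGTCACGATCCGTTGTAGACAAAA-3'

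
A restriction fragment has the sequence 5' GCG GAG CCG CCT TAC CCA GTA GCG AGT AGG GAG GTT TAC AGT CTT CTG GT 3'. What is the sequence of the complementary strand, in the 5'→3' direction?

5'-ACCAGAAGACTGTAAACCTCCCTACTCGCTACTGGGTAAGGCGGCTCCGC-3'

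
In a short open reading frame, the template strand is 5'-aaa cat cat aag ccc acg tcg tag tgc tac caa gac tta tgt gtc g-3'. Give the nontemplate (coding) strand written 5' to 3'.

5'-CGACACATAAGTCTTGGTAGCACTACGACGTGGGCTTATGATGTTT-3'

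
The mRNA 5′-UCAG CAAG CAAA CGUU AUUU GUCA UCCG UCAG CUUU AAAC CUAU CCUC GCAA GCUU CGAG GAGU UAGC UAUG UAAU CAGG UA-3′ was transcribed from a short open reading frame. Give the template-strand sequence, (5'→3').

5'-TACCTGATTACATAGCTAACTCCTCGAAGCTTGCGAGGATAGGTTTAAAGCTGACGGATGACAAATAACGTTTGCTTGCTGA-3'

Replace U with T to get the coding DNA strand: TCAGCAAGCAAACGTTATTTGTCATCCGTCAGCTTTAAACCTATCCTCGCAAGCTTCGAGGAGTTAGCTATGTAATCAGGTA. The template strand is its reverse complement (complement AGTCGTTCGTTTGCAATAAACAGTAGGCAGTCGAAATTTGGATAGGAGCGTTCGAAGCTCCTCAATCGATACATTAGTCCAT, then reverse).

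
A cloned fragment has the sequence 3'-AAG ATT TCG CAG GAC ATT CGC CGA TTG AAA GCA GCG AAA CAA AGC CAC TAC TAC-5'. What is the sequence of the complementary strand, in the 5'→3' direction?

5′-TTCTAAAGCGTCCTGTAAGCGGCTAACTTTCGTCGCTTTGTTTCGGTGATGATG-3′

The strand is given 3'→5', so its complement runs 5'→3' in the same left-to-right order: pair each base A↔T, G↔C.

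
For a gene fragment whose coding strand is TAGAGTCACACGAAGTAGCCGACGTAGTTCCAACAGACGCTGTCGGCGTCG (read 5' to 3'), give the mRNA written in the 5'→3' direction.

5'-UAGAGUCACACGAAGUAGCCGACGUAGUUCCAACAGACGCUGUCGGCGUCG-3'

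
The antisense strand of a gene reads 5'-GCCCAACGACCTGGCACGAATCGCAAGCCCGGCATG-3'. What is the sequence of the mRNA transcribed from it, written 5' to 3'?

5'-CAUGCCGGGCUUGCGAUUCGUGCCAGGUCGUUGGGC-3'

The mRNA has the sequence of the coding strand (reverse complement of the template) with T→U. Reverse complement of GCCCAACGACCTGGCACGAATCGCAAGCCCGGCATG is CATGCCGGGCTTGCGATTCGTGCCAGGTCGTTGGGC; then T→U.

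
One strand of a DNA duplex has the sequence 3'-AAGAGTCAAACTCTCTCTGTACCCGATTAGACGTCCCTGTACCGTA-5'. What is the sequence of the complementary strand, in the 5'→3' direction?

The strand is given 3'→5', so its complement runs 5'→3' in the same left-to-right order: pair each base A↔T, G↔C.

5'-TTCTCAGTTTGAGAGAGACATGGGCTAATCTGCAGGGACATGGCAT-3'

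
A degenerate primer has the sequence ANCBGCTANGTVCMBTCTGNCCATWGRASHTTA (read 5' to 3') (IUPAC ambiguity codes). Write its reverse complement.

5'-TAADSTYCWATGGNCAGAVKGBACNTAGCVGNT-3'

Standard pairs A↔T, G↔C; ambiguity codes pair R↔Y, M↔K, W↔W, S↔S, B↔V, H↔D, N↔N. Complement (TNGVCGATNCABGKVAGACNGGTAWCYTSDAAT), then reverse for 5'→3'.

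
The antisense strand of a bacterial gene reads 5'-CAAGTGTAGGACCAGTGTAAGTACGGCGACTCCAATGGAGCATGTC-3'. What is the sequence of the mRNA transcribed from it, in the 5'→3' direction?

5'-GACAUGCUCCAUUGGAGUCGCCGUACUUACACUGGUCCUACACUUG-3'

The mRNA has the sequence of the coding strand (reverse complement of the template) with T→U. Reverse complement of CAAGTGTAGGACCAGTGTAAGTACGGCGACTCCAATGGAGCATGTC is GACATGCTCCATTGGAGTCGCCGTACTTACACTGGTCCTACACTTG; then T→U.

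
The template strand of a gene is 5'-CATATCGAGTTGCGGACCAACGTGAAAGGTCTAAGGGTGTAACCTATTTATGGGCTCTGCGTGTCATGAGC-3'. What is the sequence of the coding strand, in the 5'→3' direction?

5′-GCTCATGACACGCAGAGCCCATAAATAGGTTACACCCTTAGACCTTTCACGTTGGTCCGCAACTCGATATG-3′

The coding strand is complementary and antiparallel to the template: take the complement (A↔T, G↔C) and reverse.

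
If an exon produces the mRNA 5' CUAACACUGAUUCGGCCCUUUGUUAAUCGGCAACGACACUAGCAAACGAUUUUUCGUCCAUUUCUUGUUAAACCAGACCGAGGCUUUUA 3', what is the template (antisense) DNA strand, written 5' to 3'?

5'-TAAAAGCCTCGGTCTGGTTTAACAAGAAATGGACGAAAAATCGTTTGCTAGTGTCGTTGCCGATTAACAAAGGGCCGAATCAGTGTTAG-3'

Replace U with T to get the coding DNA strand: CTAACACTGATTCGGCCCTTTGTTAATCGGCAACGACACTAGCAAACGATTTTTCGTCCATTTCTTGTTAAACCAGACCGAGGCTTTTA. The template strand is its reverse complement (complement GATTGTGACTAAGCCGGGAAACAATTAGCCGTTGCTGTGATCGTTTGCTAAAAAGCAGGTAAAGAACAATTTGGTCTGGCTCCGAAAAT, then reverse).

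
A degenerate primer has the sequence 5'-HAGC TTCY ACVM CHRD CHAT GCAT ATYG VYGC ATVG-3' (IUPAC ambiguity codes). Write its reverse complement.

Standard pairs A↔T, G↔C; ambiguity codes pair R↔Y, M↔K, D↔H, V↔B. Complement (DTCGAAGRTGBKGDYHGDTACGTATARCBRCGTABC), then reverse for 5'→3'.

5′-CBATGCRBCRATATGCATDGHYDGKBGTRGAAGCTD-3′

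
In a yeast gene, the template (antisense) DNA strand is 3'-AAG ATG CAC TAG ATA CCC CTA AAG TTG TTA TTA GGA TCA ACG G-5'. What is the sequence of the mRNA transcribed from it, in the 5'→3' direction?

Reading the template 3'→5' as shown, RNA polymerase pairs each base (A→U, T→A, G↔C) to build mRNA 5'→3' directly.

5'-UUCUACGUGAUCUAUGGGGAUUUCAACAAUAAUCCUAGUUGCC-3'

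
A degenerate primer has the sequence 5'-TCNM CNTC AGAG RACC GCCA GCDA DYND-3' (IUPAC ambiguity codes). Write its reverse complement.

5'-HNRHTHGCTGGCGGTYCTCTGANGKNGA-3'

Standard pairs A↔T, G↔C; ambiguity codes pair R↔Y, M↔K, D↔H, N↔N. Complement (AGNKGNAGTCTCYTGGCGGTCGHTHRNH), then reverse for 5'→3'.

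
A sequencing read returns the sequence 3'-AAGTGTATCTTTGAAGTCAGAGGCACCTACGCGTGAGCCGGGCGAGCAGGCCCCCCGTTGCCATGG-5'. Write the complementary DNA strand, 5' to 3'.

The strand is given 3'→5', so its complement runs 5'→3' in the same left-to-right order: pair each base A↔T, G↔C.

5'-TTCACATAGAAACTTCAGTCTCCGTGGATGCGCACTCGGCCCGCTCGTCCGGGGGGCAACGGTACC-3'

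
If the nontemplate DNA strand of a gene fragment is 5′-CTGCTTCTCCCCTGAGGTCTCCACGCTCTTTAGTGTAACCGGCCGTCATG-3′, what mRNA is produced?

The mRNA is synthesized from the template strand, so it matches the coding strand with T replaced by U.

5'-CUGCUUCUCCCCUGAGGUCUCCACGCUCUUUAGUGUAACCGGCCGUCAUG-3'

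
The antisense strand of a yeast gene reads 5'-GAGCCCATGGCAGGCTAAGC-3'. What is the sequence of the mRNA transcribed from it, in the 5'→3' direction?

5'-GCUUAGCCUGCCAUGGGCUC-3'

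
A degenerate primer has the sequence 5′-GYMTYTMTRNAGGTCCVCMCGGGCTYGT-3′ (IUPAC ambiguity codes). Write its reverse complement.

5'-ACRAGCCCGKGBGGACCTNYAKARAKRC-3'

Standard pairs A↔T, G↔C; ambiguity codes pair R↔Y, M↔K, V↔B, N↔N. Complement (CRKARAKAYNTCCAGGBGKGCCCGARCA), then reverse for 5'→3'.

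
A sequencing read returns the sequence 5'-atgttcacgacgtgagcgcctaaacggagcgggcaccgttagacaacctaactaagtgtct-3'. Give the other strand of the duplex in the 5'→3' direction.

5'-AGACACTTAGTTAGGTTGTCTAACGGTGCCCGCTCCGTTTAGGCGCTCACGTCGTGAACAT-3'

Pairing A↔T and G↔C gives TACAAGTGCTGCACTCGCGGATTTGCCTCGCCCGTGGCAATCTGTTGGATTGATTCACAGA, running 3'→5'. Reverse for the 5'→3' convention.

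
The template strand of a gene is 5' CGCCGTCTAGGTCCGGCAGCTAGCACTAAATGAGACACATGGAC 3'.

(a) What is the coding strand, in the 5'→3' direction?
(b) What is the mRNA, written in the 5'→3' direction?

(a) 5′-GTCCATGTGTCTCATTTAGTGCTAGCTGCCGGACCTAGACGGCG-3′
(b) 5'-GUCCAUGUGUCUCAUUUAGUGCUAGCUGCCGGACCUAGACGGCG-3'

(a) The coding strand is the reverse complement of the template: complement GCGGCAGATCCAGGCCGTCGATCGTGATTTACTCTGTGTACCTG, then reverse.
(b) mRNA has the coding-strand sequence with T→U.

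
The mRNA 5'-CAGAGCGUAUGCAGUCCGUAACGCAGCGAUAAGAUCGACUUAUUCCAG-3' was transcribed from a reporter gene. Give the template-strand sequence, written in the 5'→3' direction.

5'-CTGGAATAAGTCGATCTTATCGCTGCGTTACGGACTGCATACGCTCTG-3'

Replace U with T to get the coding DNA strand: CAGAGCGTATGCAGTCCGTAACGCAGCGATAAGATCGACTTATTCCAG. The template strand is its reverse complement (complement GTCTCGCATACGTCAGGCATTGCGTCGCTATTCTAGCTGAATAAGGTC, then reverse).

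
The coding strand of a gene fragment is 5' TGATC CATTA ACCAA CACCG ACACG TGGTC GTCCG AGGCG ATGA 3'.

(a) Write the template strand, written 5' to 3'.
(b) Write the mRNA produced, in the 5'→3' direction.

(a) 5'-TCATCGCCTCGGACGACCACGTGTCGGTGTTGGTTAATGGATCA-3'
(b) 5'-UGAUCCAUUAACCAACACCGACACGUGGUCGUCCGAGGCGAUGA-3'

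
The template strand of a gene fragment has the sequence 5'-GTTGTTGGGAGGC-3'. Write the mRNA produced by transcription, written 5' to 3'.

5'-GCCUCCCAACAAC-3'

RNA polymerase reads the template 3'→5' and synthesizes mRNA 5'→3' by base-pairing (A→U, T→A, G↔C). The complement of the template is CAACAACCCTCCG; antiparallel, so 5'→3' the coding strand is GCCTCCCAACAAC. Replace T with U for the mRNA.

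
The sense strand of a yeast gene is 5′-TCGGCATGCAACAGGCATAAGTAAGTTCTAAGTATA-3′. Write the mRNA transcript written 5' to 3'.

mRNA has the coding-strand sequence with U in place of T.

5'-UCGGCAUGCAACAGGCAUAAGUAAGUUCUAAGUAUA-3'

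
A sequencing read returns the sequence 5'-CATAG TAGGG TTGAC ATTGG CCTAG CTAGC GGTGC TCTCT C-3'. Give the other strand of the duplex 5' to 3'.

The complement of CATAGTAGGGTTGACATTGGCCTAGCTAGCGGTGCTCTCTC is GTATCATCCCAACTGTAACCGGATCGATCGCCACGAGAGAG (A↔T, G↔C). DNA strands are antiparallel, so the complementary strand runs 3'→5'; reversing gives the 5'→3' form.

5'-GAGAGAGCACCGCTAGCTAGGCCAATGTCAACCCTACTATG-3'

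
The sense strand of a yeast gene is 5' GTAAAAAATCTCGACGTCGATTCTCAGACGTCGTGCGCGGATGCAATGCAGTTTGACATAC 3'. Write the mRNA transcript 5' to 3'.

5'-GUAAAAAAUCUCGACGUCGAUUCUCAGACGUCGUGCGCGGAUGCAAUGCAGUUUGACAUAC-3'

mRNA has the coding-strand sequence with U in place of T.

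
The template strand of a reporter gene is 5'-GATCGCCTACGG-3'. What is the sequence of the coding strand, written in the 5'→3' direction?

The coding strand is complementary and antiparallel to the template: take the complement (A↔T, G↔C) and reverse.

5'-CCGTAGGCGATC-3'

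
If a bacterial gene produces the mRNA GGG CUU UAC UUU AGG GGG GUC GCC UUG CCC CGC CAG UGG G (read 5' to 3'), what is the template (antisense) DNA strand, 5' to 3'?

5'-CCCACTGGCGGGGCAAGGCGACCCCCCTAAAGTAAAGCCC-3'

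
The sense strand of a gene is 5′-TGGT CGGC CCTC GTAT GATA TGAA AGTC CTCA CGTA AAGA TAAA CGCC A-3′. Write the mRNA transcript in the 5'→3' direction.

5'-UGGUCGGCCCUCGUAUGAUAUGAAAGUCCUCACGUAAAGAUAAACGCCA-3'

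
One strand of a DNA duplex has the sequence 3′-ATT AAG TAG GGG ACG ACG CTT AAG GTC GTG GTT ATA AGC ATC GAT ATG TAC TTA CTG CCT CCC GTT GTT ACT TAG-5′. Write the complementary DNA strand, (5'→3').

5'-TAATTCATCCCCTGCTGCGAATTCCAGCACCAATATTCGTAGCTATACATGAATGACGGAGGGCAACAATGAATC-3'

The strand is given 3'→5', so its complement runs 5'→3' in the same left-to-right order: pair each base A↔T, G↔C.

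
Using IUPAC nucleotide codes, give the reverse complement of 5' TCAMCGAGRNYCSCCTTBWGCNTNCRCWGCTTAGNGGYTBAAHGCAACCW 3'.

Standard pairs A↔T, G↔C; ambiguity codes pair R↔Y, M↔K, W↔W, S↔S, B↔V, H↔D, N↔N. Complement (AGTKGCTCYNRGSGGAAVWCGNANGYGWCGAATCNCCRAVTTDCGTTGGW), then reverse for 5'→3'.

5'-WGGTTGCDTTVARCCNCTAAGCWGYGNANGCWVAAGGSGRNYCTCGKTGA-3'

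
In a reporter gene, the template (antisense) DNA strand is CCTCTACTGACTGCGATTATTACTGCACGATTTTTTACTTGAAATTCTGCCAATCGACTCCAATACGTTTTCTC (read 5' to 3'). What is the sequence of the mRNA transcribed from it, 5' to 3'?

5'-GAGAAAACGUAUUGGAGUCGAUUGGCAGAAUUUCAAGUAAAAAAUCGUGCAGUAAUAAUCGCAGUCAGUAGAGG-3'

The mRNA has the sequence of the coding strand (reverse complement of the template) with T→U. Reverse complement of CCTCTACTGACTGCGATTATTACTGCACGATTTTTTACTTGAAATTCTGCCAATCGACTCCAATACGTTTTCTC is GAGAAAACGTATTGGAGTCGATTGGCAGAATTTCAAGTAAAAAATCGTGCAGTAATAATCGCAGTCAGTAGAGG; then T→U.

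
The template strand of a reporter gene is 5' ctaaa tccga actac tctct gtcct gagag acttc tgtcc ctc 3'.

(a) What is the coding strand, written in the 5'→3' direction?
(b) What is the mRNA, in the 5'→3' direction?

(a) 5'-GAGGGACAGAAGTCTCTCAGGACAGAGAGTAGTTCGGATTTAG-3'
(b) 5'-GAGGGACAGAAGUCUCUCAGGACAGAGAGUAGUUCGGAUUUAG-3'

(a) The coding strand is the reverse complement of the template: complement GATTTAGGCTTGATGAGAGACAGGACTCTCTGAAGACAGGGAG, then reverse.
(b) mRNA has the coding-strand sequence with T→U.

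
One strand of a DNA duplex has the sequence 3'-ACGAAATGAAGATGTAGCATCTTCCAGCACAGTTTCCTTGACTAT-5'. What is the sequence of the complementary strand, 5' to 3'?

5′-TGCTTTACTTCTACATCGTAGAAGGTCGTGTCAAAGGAACTGATA-3′

The strand is given 3'→5', so its complement runs 5'→3' in the same left-to-right order: pair each base A↔T, G↔C.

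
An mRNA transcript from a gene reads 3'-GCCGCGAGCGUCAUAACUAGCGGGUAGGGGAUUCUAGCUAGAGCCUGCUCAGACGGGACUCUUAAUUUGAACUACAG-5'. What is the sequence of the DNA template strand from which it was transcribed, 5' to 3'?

Written 5'→3' the mRNA is GACAUCAAGUUUAAUUCUCAGGGCAGACUCGUCCGAGAUCGAUCUUAGGGGAUGGGCGAUCAAUACUGCGAGCGCCG, so the coding DNA strand is GACATCAAGTTTAATTCTCAGGGCAGACTCGTCCGAGATCGATCTTAGGGGATGGGCGATCAATACTGCGAGCGCCG. The template is its reverse complement.

5'-CGGCGCTCGCAGTATTGATCGCCCATCCCCTAAGATCGATCTCGGACGAGTCTGCCCTGAGAATTAAACTTGATGTC-3'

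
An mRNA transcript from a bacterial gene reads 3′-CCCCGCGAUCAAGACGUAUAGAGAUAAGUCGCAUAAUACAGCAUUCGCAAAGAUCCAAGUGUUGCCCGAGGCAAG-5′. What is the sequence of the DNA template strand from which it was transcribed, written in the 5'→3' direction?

Written 5'→3' the mRNA is GAACGGAGCCCGUUGUGAACCUAGAAACGCUUACGACAUAAUACGCUGAAUAGAGAUAUGCAGAACUAGCGCCCC, so the coding DNA strand is GAACGGAGCCCGTTGTGAACCTAGAAACGCTTACGACATAATACGCTGAATAGAGATATGCAGAACTAGCGCCCC. The template is its reverse complement.

5′-GGGGCGCTAGTTCTGCATATCTCTATTCAGCGTATTATGTCGTAAGCGTTTCTAGGTTCACAACGGGCTCCGTTC-3′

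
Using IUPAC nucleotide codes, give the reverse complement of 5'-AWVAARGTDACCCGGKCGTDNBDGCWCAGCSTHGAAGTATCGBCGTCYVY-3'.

5'-RBRGACGVCGATACTTCDASGCTGWGCHVNHACGMCCGGGTHACYTTBWT-3'

Standard pairs A↔T, G↔C; ambiguity codes pair R↔Y, K↔M, W↔W, S↔S, B↔V, D↔H, N↔N. Complement (TWBTTYCAHTGGGCCMGCAHNVHCGWGTCGSADCTTCATAGCVGCAGRBR), then reverse for 5'→3'.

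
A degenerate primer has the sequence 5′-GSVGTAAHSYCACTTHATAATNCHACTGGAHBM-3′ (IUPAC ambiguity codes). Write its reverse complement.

Standard pairs A↔T, G↔C; ambiguity codes pair Y↔R, M↔K, S↔S, B↔V, H↔D, N↔N. Complement (CSBCATTDSRGTGAADTATTANGDTGACCTDVK), then reverse for 5'→3'.

5'-KVDTCCAGTDGNATTATDAAGTGRSDTTACBSC-3'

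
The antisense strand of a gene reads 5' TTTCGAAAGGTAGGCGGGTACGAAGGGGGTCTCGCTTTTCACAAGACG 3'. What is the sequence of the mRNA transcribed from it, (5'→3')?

RNA polymerase reads the template 3'→5' and synthesizes mRNA 5'→3' by base-pairing (A→U, T→A, G↔C). The complement of the template is AAAGCTTTCCATCCGCCCATGCTTCCCCCAGAGCGAAAAGTGTTCTGC; antiparallel, so 5'→3' the coding strand is CGTCTTGTGAAAAGCGAGACCCCCTTCGTACCCGCCTACCTTTCGAAA. Replace T with U for the mRNA.

5'-CGUCUUGUGAAAAGCGAGACCCCCUUCGUACCCGCCUACCUUUCGAAA-3'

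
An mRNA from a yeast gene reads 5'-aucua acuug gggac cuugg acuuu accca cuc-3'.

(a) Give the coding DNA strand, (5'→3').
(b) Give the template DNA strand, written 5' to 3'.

(a) 5′-ATCTAACTTGGGGACCTTGGACTTTACCCACTC-3′
(b) 5'-GAGTGGGTAAAGTCCAAGGTCCCCAAGTTAGAT-3'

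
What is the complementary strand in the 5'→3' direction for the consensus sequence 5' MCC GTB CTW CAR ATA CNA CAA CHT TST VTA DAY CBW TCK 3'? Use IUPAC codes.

5'-MGAWVGRTHTABASAADGTTGTNGTATYTGWAGVACGGK-3'

Standard pairs A↔T, G↔C; ambiguity codes pair R↔Y, M↔K, W↔W, S↔S, B↔V, D↔H, N↔N. Complement (KGGCAVGAWGTYTATGNTGTTGDAASABATHTRGVWAGM), then reverse for 5'→3'.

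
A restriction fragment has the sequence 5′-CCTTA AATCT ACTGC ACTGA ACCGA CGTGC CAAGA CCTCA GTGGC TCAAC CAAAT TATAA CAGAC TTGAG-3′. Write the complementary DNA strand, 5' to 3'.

5'-CTCAAGTCTGTTATAATTTGGTTGAGCCACTGAGGTCTTGGCACGTCGGTTCAGTGCAGTAGATTTAAGG-3'

Pairing A↔T and G↔C gives GGAATTTAGATGACGTGACTTGGCTGCACGGTTCTGGAGTCACCGAGTTGGTTTAATATTGTCTGAACTC, running 3'→5'. Reverse for the 5'→3' convention.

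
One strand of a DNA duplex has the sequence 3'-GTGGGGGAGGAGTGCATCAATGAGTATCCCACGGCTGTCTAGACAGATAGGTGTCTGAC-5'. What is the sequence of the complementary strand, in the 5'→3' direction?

The strand is given 3'→5', so its complement runs 5'→3' in the same left-to-right order: pair each base A↔T, G↔C.

5'-CACCCCCTCCTCACGTAGTTACTCATAGGGTGCCGACAGATCTGTCTATCCACAGACTG-3'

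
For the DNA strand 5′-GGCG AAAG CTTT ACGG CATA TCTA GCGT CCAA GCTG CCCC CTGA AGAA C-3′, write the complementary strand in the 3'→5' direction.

Base-pairing A↔T, G↔C gives the complement. The complementary strand is antiparallel, so paired with a 5'→3' strand it runs 3'→5'.

3′-CCGCTTTCGAAATGCCGTATAGATCGCAGGTTCGACGGGGGACTTCTTG-5′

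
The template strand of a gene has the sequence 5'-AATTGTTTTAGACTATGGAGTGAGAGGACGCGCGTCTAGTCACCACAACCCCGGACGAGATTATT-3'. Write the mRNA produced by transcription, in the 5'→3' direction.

5'-AAUAAUCUCGUCCGGGGUUGUGGUGACUAGACGCGCGUCCUCUCACUCCAUAGUCUAAAACAAUU-3'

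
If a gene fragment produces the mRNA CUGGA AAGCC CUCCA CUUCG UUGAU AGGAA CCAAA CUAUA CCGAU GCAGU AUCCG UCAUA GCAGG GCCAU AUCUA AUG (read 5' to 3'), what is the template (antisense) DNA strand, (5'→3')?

Replace U with T to get the coding DNA strand: CTGGAAAGCCCTCCACTTCGTTGATAGGAACCAAACTATACCGATGCAGTATCCGTCATAGCAGGGCCATATCTAATG. The template strand is its reverse complement (complement GACCTTTCGGGAGGTGAAGCAACTATCCTTGGTTTGATATGGCTACGTCATAGGCAGTATCGTCCCGGTATAGATTAC, then reverse).

5'-CATTAGATATGGCCCTGCTATGACGGATACTGCATCGGTATAGTTTGGTTCCTATCAACGAAGTGGAGGGCTTTCCAG-3'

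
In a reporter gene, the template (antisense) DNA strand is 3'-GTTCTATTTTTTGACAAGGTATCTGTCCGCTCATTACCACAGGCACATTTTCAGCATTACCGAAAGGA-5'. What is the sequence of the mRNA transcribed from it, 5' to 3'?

Reading the template 3'→5' as shown, RNA polymerase pairs each base (A→U, T→A, G↔C) to build mRNA 5'→3' directly.

5'-CAAGAUAAAAAACUGUUCCAUAGACAGGCGAGUAAUGGUGUCCGUGUAAAAGUCGUAAUGGCUUUCCU-3'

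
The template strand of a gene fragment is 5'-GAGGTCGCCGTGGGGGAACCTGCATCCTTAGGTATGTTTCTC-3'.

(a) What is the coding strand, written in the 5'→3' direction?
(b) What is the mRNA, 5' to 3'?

(a) The coding strand is the reverse complement of the template: complement CTCCAGCGGCACCCCCTTGGACGTAGGAATCCATACAAAGAG, then reverse.
(b) mRNA has the coding-strand sequence with T→U.

(a) 5′-GAGAAACATACCTAAGGATGCAGGTTCCCCCACGGCGACCTC-3′
(b) 5'-GAGAAACAUACCUAAGGAUGCAGGUUCCCCCACGGCGACCUC-3'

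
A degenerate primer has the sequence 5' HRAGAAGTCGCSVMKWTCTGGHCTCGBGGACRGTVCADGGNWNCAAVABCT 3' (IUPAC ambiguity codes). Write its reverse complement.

5'-AGVTBTTGNWNCCHTGBACYGTCCVCGAGDCCAGAWMKBSGCGACTTCTYD-3'

Standard pairs A↔T, G↔C; ambiguity codes pair R↔Y, M↔K, W↔W, S↔S, B↔V, D↔H, N↔N. Complement (DYTCTTCAGCGSBKMWAGACCDGAGCVCCTGYCABGTHCCNWNGTTBTVGA), then reverse for 5'→3'.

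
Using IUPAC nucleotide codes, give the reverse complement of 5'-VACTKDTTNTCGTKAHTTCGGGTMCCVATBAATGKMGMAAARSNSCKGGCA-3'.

Standard pairs A↔T, G↔C; ambiguity codes pair R↔Y, M↔K, S↔S, B↔V, D↔H, N↔N. Complement (BTGAMHAANAGCAMTDAAGCCCAKGGBTAVTTACMKCKTTTYSNSGMCCGT), then reverse for 5'→3'.

5'-TGCCMGSNSYTTTKCKMCATTVATBGGKACCCGAADTMACGANAAHMAGTB-3'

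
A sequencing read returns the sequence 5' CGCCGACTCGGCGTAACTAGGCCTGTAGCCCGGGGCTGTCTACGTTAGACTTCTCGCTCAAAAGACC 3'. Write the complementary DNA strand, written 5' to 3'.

5'-GGTCTTTTGAGCGAGAAGTCTAACGTAGACAGCCCCGGGCTACAGGCCTAGTTACGCCGAGTCGGCG-3'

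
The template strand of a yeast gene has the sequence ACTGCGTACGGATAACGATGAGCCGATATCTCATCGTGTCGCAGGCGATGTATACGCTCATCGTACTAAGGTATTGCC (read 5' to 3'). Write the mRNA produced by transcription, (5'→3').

5'-GGCAAUACCUUAGUACGAUGAGCGUAUACAUCGCCUGCGACACGAUGAGAUAUCGGCUCAUCGUUAUCCGUACGCAGU-3'

RNA polymerase reads the template 3'→5' and synthesizes mRNA 5'→3' by base-pairing (A→U, T→A, G↔C). The complement of the template is TGACGCATGCCTATTGCTACTCGGCTATAGAGTAGCACAGCGTCCGCTACATATGCGAGTAGCATGATTCCATAACGG; antiparallel, so 5'→3' the coding strand is GGCAATACCTTAGTACGATGAGCGTATACATCGCCTGCGACACGATGAGATATCGGCTCATCGTTATCCGTACGCAGT. Replace T with U for the mRNA.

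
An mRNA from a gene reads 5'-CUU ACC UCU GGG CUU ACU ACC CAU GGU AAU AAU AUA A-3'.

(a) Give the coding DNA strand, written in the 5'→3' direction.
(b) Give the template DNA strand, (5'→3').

(a) 5'-CTTACCTCTGGGCTTACTACCCATGGTAATAATATAA-3'
(b) 5′-TTATATTATTACCATGGGTAGTAAGCCCAGAGGTAAG-3′

(a) The coding strand matches the mRNA with U→T.
(b) The template strand is the reverse complement of the coding strand.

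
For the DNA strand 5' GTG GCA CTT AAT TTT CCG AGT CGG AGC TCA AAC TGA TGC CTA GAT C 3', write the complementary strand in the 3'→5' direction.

3′-CACCGTGAATTAAAAGGCTCAGCCTCGAGTTTGACTACGGATCTAG-5′

Base-pairing A↔T, G↔C gives the complement. The complementary strand is antiparallel, so paired with a 5'→3' strand it runs 3'→5'.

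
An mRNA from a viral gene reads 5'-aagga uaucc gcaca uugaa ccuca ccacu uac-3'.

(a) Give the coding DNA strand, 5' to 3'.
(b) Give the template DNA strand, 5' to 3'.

(a) 5'-AAGGATATCCGCACATTGAACCTCACCACTTAC-3'
(b) 5′-GTAAGTGGTGAGGTTCAATGTGCGGATATCCTT-3′

(a) The coding strand matches the mRNA with U→T.
(b) The template strand is the reverse complement of the coding strand.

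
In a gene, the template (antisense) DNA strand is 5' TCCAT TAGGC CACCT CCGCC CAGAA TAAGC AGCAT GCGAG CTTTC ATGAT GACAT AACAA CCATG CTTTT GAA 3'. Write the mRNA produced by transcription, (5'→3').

5'-UUCAAAAGCAUGGUUGUUAUGUCAUCAUGAAAGCUCGCAUGCUGCUUAUUCUGGGCGGAGGUGGCCUAAUGGA-3'

The mRNA has the sequence of the coding strand (reverse complement of the template) with T→U. Reverse complement of TCCATTAGGCCACCTCCGCCCAGAATAAGCAGCATGCGAGCTTTCATGATGACATAACAACCATGCTTTTGAA is TTCAAAAGCATGGTTGTTATGTCATCATGAAAGCTCGCATGCTGCTTATTCTGGGCGGAGGTGGCCTAATGGA; then T→U.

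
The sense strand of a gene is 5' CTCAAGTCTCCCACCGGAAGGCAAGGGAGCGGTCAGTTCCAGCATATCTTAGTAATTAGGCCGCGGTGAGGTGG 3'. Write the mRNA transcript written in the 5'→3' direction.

mRNA has the coding-strand sequence with U in place of T.

5'-CUCAAGUCUCCCACCGGAAGGCAAGGGAGCGGUCAGUUCCAGCAUAUCUUAGUAAUUAGGCCGCGGUGAGGUGG-3'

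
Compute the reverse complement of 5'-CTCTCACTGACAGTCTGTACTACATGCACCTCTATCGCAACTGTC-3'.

Reading the sequence 3'→5' and pairing each base (A↔T, G↔C) gives the reverse complement directly.

5'-GACAGTTGCGATAGAGGTGCATGTAGTACAGACTGTCAGTGAGAG-3'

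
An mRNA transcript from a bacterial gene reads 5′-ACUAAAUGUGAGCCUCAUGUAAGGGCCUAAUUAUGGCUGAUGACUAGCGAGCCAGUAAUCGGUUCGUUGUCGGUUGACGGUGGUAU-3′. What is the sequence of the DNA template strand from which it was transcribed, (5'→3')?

5′-ATACCACCGTCAACCGACAACGAACCGATTACTGGCTCGCTAGTCATCAGCCATAATTAGGCCCTTACATGAGGCTCACATTTAGT-3′

Replace U with T to get the coding DNA strand: ACTAAATGTGAGCCTCATGTAAGGGCCTAATTATGGCTGATGACTAGCGAGCCAGTAATCGGTTCGTTGTCGGTTGACGGTGGTAT. The template strand is its reverse complement (complement TGATTTACACTCGGAGTACATTCCCGGATTAATACCGACTACTGATCGCTCGGTCATTAGCCAAGCAACAGCCAACTGCCACCATA, then reverse).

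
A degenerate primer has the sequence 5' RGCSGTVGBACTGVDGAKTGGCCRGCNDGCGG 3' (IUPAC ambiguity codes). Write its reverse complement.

5′-CCGCHNGCYGGCCAMTCHBCAGTVCBACSGCY-3′

Standard pairs A↔T, G↔C; ambiguity codes pair R↔Y, K↔M, S↔S, B↔V, D↔H, N↔N. Complement (YCGSCABCVTGACBHCTMACCGGYCGNHCGCC), then reverse for 5'→3'.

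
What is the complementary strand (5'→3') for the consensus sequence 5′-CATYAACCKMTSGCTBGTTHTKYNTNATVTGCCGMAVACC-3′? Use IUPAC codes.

5'-GGTBTKCGGCABATNANRMADAACVAGCSAKMGGTTRATG-3'

Standard pairs A↔T, G↔C; ambiguity codes pair Y↔R, M↔K, S↔S, B↔V, H↔D, N↔N. Complement (GTARTTGGMKASCGAVCAADAMRNANTABACGGCKTBTGG), then reverse for 5'→3'.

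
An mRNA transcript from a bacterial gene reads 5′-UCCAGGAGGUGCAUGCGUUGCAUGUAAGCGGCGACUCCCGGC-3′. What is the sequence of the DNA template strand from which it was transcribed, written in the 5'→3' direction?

5'-GCCGGGAGTCGCCGCTTACATGCAACGCATGCACCTCCTGGA-3'

Replace U with T to get the coding DNA strand: TCCAGGAGGTGCATGCGTTGCATGTAAGCGGCGACTCCCGGC. The template strand is its reverse complement (complement AGGTCCTCCACGTACGCAACGTACATTCGCCGCTGAGGGCCG, then reverse).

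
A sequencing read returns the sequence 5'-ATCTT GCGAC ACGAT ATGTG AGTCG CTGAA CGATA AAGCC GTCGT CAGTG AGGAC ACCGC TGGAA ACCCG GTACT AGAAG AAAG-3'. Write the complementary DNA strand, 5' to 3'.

5'-CTTTCTTCTAGTACCGGGTTTCCAGCGGTGTCCTCACTGACGACGGCTTTATCGTTCAGCGACTCACATATCGTGTCGCAAGAT-3'

Pairing A↔T and G↔C gives TAGAACGCTGTGCTATACACTCAGCGACTTGCTATTTCGGCAGCAGTCACTCCTGTGGCGACCTTTGGGCCATGATCTTCTTTC, running 3'→5'. Reverse for the 5'→3' convention.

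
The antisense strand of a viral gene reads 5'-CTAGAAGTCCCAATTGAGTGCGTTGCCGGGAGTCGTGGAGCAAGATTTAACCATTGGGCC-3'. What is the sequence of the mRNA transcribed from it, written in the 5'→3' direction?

RNA polymerase reads the template 3'→5' and synthesizes mRNA 5'→3' by base-pairing (A→U, T→A, G↔C). The complement of the template is GATCTTCAGGGTTAACTCACGCAACGGCCCTCAGCACCTCGTTCTAAATTGGTAACCCGG; antiparallel, so 5'→3' the coding strand is GGCCCAATGGTTAAATCTTGCTCCACGACTCCCGGCAACGCACTCAATTGGGACTTCTAG. Replace T with U for the mRNA.

5'-GGCCCAAUGGUUAAAUCUUGCUCCACGACUCCCGGCAACGCACUCAAUUGGGACUUCUAG-3'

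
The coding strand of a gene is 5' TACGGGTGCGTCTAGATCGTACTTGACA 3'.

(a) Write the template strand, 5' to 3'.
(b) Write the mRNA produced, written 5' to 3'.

(a) The template strand is the reverse complement of the coding strand: complement ATGCCCACGCAGATCTAGCATGAACTGT, then reverse.
(b) mRNA matches the coding strand with T→U.

(a) 5'-TGTCAAGTACGATCTAGACGCACCCGTA-3'
(b) 5'-UACGGGUGCGUCUAGAUCGUACUUGACA-3'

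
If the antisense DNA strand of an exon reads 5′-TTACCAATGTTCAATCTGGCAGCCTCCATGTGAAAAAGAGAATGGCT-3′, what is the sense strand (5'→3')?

5'-AGCCATTCTCTTTTTCACATGGAGGCTGCCAGATTGAACATTGGTAA-3'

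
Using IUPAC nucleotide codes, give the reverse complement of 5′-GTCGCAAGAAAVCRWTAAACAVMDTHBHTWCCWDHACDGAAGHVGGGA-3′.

5′-TCCCBDCTTCHGTDHWGGWADVDAHKBTGTTTAWYGBTTTCTTGCGAC-3′

Standard pairs A↔T, G↔C; ambiguity codes pair R↔Y, M↔K, W↔W, B↔V, D↔H. Complement (CAGCGTTCTTTBGYWATTTGTBKHADVDAWGGWHDTGHCTTCDBCCCT), then reverse for 5'→3'.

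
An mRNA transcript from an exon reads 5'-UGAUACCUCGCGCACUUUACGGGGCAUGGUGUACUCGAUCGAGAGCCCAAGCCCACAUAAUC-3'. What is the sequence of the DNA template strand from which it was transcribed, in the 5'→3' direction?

Replace U with T to get the coding DNA strand: TGATACCTCGCGCACTTTACGGGGCATGGTGTACTCGATCGAGAGCCCAAGCCCACATAATC. The template strand is its reverse complement (complement ACTATGGAGCGCGTGAAATGCCCCGTACCACATGAGCTAGCTCTCGGGTTCGGGTGTATTAG, then reverse).

5'-GATTATGTGGGCTTGGGCTCTCGATCGAGTACACCATGCCCCGTAAAGTGCGCGAGGTATCA-3'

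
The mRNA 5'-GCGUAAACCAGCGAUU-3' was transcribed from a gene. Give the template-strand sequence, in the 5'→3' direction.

Replace U with T to get the coding DNA strand: GCGTAAACCAGCGATT. The template strand is its reverse complement (complement CGCATTTGGTCGCTAA, then reverse).

5'-AATCGCTGGTTTACGC-3'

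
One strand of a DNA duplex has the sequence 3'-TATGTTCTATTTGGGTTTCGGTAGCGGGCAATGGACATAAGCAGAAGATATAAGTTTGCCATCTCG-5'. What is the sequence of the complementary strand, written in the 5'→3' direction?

5'-ATACAAGATAAACCCAAAGCCATCGCCCGTTACCTGTATTCGTCTTCTATATTCAAACGGTAGAGC-3'

The strand is given 3'→5', so its complement runs 5'→3' in the same left-to-right order: pair each base A↔T, G↔C.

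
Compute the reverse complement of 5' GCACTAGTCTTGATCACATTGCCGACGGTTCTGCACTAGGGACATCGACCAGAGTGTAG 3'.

Complement each base (A↔T, G↔C): CGTGATCAGAACTAGTGTAACGGCTGCCAAGACGTGATCCCTGTAGCTGGTCTCACATC. Then reverse.

5'-CTACACTCTGGTCGATGTCCCTAGTGCAGAACCGTCGGCAATGTGATCAAGACTAGTGC-3'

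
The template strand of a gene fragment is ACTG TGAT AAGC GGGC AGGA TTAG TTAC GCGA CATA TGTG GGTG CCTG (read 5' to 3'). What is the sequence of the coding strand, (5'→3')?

5'-CAGGCACCCACATATGTCGCGTAACTAATCCTGCCCGCTTATCACAGT-3'

The coding strand is complementary and antiparallel to the template: take the complement (A↔T, G↔C) and reverse.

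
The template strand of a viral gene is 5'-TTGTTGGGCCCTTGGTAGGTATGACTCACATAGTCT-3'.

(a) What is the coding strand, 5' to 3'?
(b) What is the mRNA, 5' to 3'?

(a) The coding strand is the reverse complement of the template: complement AACAACCCGGGAACCATCCATACTGAGTGTATCAGA, then reverse.
(b) mRNA has the coding-strand sequence with T→U.

(a) 5'-AGACTATGTGAGTCATACCTACCAAGGGCCCAACAA-3'
(b) 5'-AGACUAUGUGAGUCAUACCUACCAAGGGCCCAACAA-3'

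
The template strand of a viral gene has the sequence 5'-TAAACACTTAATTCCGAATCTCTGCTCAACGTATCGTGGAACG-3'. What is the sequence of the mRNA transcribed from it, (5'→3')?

5'-CGUUCCACGAUACGUUGAGCAGAGAUUCGGAAUUAAGUGUUUA-3'

The mRNA has the sequence of the coding strand (reverse complement of the template) with T→U. Reverse complement of TAAACACTTAATTCCGAATCTCTGCTCAACGTATCGTGGAACG is CGTTCCACGATACGTTGAGCAGAGATTCGGAATTAAGTGTTTA; then T→U.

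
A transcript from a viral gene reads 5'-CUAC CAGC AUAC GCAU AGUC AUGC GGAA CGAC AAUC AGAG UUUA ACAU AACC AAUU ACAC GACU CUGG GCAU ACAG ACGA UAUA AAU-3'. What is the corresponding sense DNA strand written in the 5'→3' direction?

5'-CTACCAGCATACGCATAGTCATGCGGAACGACAATCAGAGTTTAACATAACCAATTACACGACTCTGGGCATACAGACGATATAAAT-3'

The coding DNA strand has the same 5'→3' sequence as the mRNA with U replaced by T.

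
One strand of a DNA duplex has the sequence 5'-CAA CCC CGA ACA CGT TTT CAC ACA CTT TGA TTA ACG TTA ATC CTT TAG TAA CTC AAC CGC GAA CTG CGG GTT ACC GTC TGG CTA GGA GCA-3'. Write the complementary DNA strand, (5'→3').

5'-TGCTCCTAGCCAGACGGTAACCCGCAGTTCGCGGTTGAGTTACTAAAGGATTAACGTTAATCAAAGTGTGTGAAAACGTGTTCGGGGTTG-3'

Pairing A↔T and G↔C gives GTTGGGGCTTGTGCAAAAGTGTGTGAAACTAATTGCAATTAGGAAATCATTGAGTTGGCGCTTGACGCCCAATGGCAGACCGATCCTCGT, running 3'→5'. Reverse for the 5'→3' convention.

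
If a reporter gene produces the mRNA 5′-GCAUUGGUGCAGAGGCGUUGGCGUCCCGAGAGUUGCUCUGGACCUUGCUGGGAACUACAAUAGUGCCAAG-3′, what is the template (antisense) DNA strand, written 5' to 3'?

5′-CTTGGCACTATTGTAGTTCCCAGCAAGGTCCAGAGCAACTCTCGGGACGCCAACGCCTCTGCACCAATGC-3′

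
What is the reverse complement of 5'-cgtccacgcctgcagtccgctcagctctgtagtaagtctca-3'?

5′-TGAGACTTACTACAGAGCTGAGCGGACTGCAGGCGTGGACG-3′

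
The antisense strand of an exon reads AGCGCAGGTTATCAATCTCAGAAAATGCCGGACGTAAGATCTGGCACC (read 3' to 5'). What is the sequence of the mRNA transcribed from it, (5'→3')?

Reading the template 3'→5' as shown, RNA polymerase pairs each base (A→U, T→A, G↔C) to build mRNA 5'→3' directly.

5'-UCGCGUCCAAUAGUUAGAGUCUUUUACGGCCUGCAUUCUAGACCGUGG-3'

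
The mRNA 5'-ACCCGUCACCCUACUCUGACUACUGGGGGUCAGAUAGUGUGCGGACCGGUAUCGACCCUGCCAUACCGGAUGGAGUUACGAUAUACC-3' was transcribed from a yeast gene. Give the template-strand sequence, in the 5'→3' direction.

5'-GGTATATCGTAACTCCATCCGGTATGGCAGGGTCGATACCGGTCCGCACACTATCTGACCCCCAGTAGTCAGAGTAGGGTGACGGGT-3'

Replace U with T to get the coding DNA strand: ACCCGTCACCCTACTCTGACTACTGGGGGTCAGATAGTGTGCGGACCGGTATCGACCCTGCCATACCGGATGGAGTTACGATATACC. The template strand is its reverse complement (complement TGGGCAGTGGGATGAGACTGATGACCCCCAGTCTATCACACGCCTGGCCATAGCTGGGACGGTATGGCCTACCTCAATGCTATATGG, then reverse).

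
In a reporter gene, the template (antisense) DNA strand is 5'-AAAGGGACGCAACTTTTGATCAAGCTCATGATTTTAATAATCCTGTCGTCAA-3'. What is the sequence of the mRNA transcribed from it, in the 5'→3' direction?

5′-UUGACGACAGGAUUAUUAAAAUCAUGAGCUUGAUCAAAAGUUGCGUCCCUUU-3′

The mRNA has the sequence of the coding strand (reverse complement of the template) with T→U. Reverse complement of AAAGGGACGCAACTTTTGATCAAGCTCATGATTTTAATAATCCTGTCGTCAA is TTGACGACAGGATTATTAAAATCATGAGCTTGATCAAAAGTTGCGTCCCTTT; then T→U.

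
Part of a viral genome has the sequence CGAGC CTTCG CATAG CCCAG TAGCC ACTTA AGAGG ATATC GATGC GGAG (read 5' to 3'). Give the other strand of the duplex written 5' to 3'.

5'-CTCCGCATCGATATCCTCTTAAGTGGCTACTGGGCTATGCGAAGGCTCG-3'

The complement of CGAGCCTTCGCATAGCCCAGTAGCCACTTAAGAGGATATCGATGCGGAG is GCTCGGAAGCGTATCGGGTCATCGGTGAATTCTCCTATAGCTACGCCTC (A↔T, G↔C). DNA strands are antiparallel, so the complementary strand runs 3'→5'; reversing gives the 5'→3' form.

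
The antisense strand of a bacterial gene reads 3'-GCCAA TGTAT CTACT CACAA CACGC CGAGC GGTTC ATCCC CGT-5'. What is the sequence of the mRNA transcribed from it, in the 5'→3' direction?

5'-CGGUUACAUAGAUGAGUGUUGUGCGGCUCGCCAAGUAGGGGCA-3'

Reading the template 3'→5' as shown, RNA polymerase pairs each base (A→U, T→A, G↔C) to build mRNA 5'→3' directly.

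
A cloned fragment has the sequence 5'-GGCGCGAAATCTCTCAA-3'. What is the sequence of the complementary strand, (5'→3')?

The complement of GGCGCGAAATCTCTCAA is CCGCGCTTTAGAGAGTT (A↔T, G↔C). DNA strands are antiparallel, so the complementary strand runs 3'→5'; reversing gives the 5'→3' form.

5'-TTGAGAGATTTCGCGCC-3'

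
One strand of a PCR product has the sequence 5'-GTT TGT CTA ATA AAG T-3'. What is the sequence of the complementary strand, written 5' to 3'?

The complement of GTTTGTCTAATAAAGT is CAAACAGATTATTTCA (A↔T, G↔C). DNA strands are antiparallel, so the complementary strand runs 3'→5'; reversing gives the 5'→3' form.

5′-ACTTTATTAGACAAAC-3′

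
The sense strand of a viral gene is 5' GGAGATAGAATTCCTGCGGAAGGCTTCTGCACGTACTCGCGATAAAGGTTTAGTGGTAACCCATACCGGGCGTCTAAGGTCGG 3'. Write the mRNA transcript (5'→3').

5'-GGAGAUAGAAUUCCUGCGGAAGGCUUCUGCACGUACUCGCGAUAAAGGUUUAGUGGUAACCCAUACCGGGCGUCUAAGGUCGG-3'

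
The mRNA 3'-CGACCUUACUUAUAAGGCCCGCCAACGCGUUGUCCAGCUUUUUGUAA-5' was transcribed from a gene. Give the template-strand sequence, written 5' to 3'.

Written 5'→3' the mRNA is AAUGUUUUUCGACCUGUUGCGCAACCGCCCGGAAUAUUCAUUCCAGC, so the coding DNA strand is AATGTTTTTCGACCTGTTGCGCAACCGCCCGGAATATTCATTCCAGC. The template is its reverse complement.

5′-GCTGGAATGAATATTCCGGGCGGTTGCGCAACAGGTCGAAAAACATT-3′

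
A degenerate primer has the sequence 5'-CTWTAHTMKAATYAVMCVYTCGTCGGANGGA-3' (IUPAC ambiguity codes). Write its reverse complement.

Standard pairs A↔T, G↔C; ambiguity codes pair Y↔R, M↔K, W↔W, H↔D, V↔B, N↔N. Complement (GAWATDAKMTTARTBKGBRAGCAGCCTNCCT), then reverse for 5'→3'.

5'-TCCNTCCGACGARBGKBTRATTMKADTAWAG-3'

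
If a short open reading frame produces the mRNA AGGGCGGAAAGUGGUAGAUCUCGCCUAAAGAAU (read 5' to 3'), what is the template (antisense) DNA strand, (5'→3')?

Replace U with T to get the coding DNA strand: AGGGCGGAAAGTGGTAGATCTCGCCTAAAGAAT. The template strand is its reverse complement (complement TCCCGCCTTTCACCATCTAGAGCGGATTTCTTA, then reverse).

5'-ATTCTTTAGGCGAGATCTACCACTTTCCGCCCT-3'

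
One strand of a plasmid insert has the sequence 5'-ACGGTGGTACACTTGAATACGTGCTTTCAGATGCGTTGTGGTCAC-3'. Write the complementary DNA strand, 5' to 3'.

5′-GTGACCACAACGCATCTGAAAGCACGTATTCAAGTGTACCACCGT-3′

The complement of ACGGTGGTACACTTGAATACGTGCTTTCAGATGCGTTGTGGTCAC is TGCCACCATGTGAACTTATGCACGAAAGTCTACGCAACACCAGTG (A↔T, G↔C). DNA strands are antiparallel, so the complementary strand runs 3'→5'; reversing gives the 5'→3' form.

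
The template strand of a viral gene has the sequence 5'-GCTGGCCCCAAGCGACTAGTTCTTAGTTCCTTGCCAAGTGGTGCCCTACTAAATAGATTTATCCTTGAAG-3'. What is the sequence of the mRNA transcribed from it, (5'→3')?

5'-CUUCAAGGAUAAAUCUAUUUAGUAGGGCACCACUUGGCAAGGAACUAAGAACUAGUCGCUUGGGGCCAGC-3'

RNA polymerase reads the template 3'→5' and synthesizes mRNA 5'→3' by base-pairing (A→U, T→A, G↔C). The complement of the template is CGACCGGGGTTCGCTGATCAAGAATCAAGGAACGGTTCACCACGGGATGATTTATCTAAATAGGAACTTC; antiparallel, so 5'→3' the coding strand is CTTCAAGGATAAATCTATTTAGTAGGGCACCACTTGGCAAGGAACTAAGAACTAGTCGCTTGGGGCCAGC. Replace T with U for the mRNA.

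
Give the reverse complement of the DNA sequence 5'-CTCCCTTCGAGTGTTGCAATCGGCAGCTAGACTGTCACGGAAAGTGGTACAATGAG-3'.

5′-CTCATTGTACCACTTTCCGTGACAGTCTAGCTGCCGATTGCAACACTCGAAGGGAG-3′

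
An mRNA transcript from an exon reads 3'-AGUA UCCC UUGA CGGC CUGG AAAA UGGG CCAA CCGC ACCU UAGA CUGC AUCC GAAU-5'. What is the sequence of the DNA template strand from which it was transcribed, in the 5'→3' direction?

Written 5'→3' the mRNA is UAAGCCUACGUCAGAUUCCACGCCAACCGGGUAAAAGGUCCGGCAGUUCCCUAUGA, so the coding DNA strand is TAAGCCTACGTCAGATTCCACGCCAACCGGGTAAAAGGTCCGGCAGTTCCCTATGA. The template is its reverse complement.

5'-TCATAGGGAACTGCCGGACCTTTTACCCGGTTGGCGTGGAATCTGACGTAGGCTTA-3'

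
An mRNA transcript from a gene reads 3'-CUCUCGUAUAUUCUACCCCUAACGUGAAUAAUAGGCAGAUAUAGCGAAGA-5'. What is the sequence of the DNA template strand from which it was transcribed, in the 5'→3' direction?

Written 5'→3' the mRNA is AGAAGCGAUAUAGACGGAUAAUAAGUGCAAUCCCCAUCUUAUAUGCUCUC, so the coding DNA strand is AGAAGCGATATAGACGGATAATAAGTGCAATCCCCATCTTATATGCTCTC. The template is its reverse complement.

5′-GAGAGCATATAAGATGGGGATTGCACTTATTATCCGTCTATATCGCTTCT-3′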